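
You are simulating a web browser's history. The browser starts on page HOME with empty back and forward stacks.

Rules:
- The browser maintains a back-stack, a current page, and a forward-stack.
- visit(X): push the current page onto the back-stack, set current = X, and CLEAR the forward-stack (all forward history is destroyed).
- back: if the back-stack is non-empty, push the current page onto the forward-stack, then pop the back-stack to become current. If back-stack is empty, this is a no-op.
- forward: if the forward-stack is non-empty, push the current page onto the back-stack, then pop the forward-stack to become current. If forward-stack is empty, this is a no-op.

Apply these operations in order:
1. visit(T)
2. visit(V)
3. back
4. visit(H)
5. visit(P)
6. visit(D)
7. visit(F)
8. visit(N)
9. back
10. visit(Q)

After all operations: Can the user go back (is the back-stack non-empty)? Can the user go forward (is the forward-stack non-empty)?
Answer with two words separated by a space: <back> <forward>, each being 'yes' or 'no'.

After 1 (visit(T)): cur=T back=1 fwd=0
After 2 (visit(V)): cur=V back=2 fwd=0
After 3 (back): cur=T back=1 fwd=1
After 4 (visit(H)): cur=H back=2 fwd=0
After 5 (visit(P)): cur=P back=3 fwd=0
After 6 (visit(D)): cur=D back=4 fwd=0
After 7 (visit(F)): cur=F back=5 fwd=0
After 8 (visit(N)): cur=N back=6 fwd=0
After 9 (back): cur=F back=5 fwd=1
After 10 (visit(Q)): cur=Q back=6 fwd=0

Answer: yes no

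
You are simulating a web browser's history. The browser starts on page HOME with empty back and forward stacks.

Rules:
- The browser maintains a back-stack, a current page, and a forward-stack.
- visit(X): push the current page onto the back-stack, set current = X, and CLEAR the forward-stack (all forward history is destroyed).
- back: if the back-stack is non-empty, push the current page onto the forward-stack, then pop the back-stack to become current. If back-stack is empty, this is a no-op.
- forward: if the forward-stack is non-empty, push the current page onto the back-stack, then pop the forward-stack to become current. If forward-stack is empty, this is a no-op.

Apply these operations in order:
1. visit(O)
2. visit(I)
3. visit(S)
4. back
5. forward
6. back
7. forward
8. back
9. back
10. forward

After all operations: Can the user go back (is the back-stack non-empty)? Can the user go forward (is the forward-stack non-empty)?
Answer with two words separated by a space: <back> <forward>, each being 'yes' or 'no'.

Answer: yes yes

Derivation:
After 1 (visit(O)): cur=O back=1 fwd=0
After 2 (visit(I)): cur=I back=2 fwd=0
After 3 (visit(S)): cur=S back=3 fwd=0
After 4 (back): cur=I back=2 fwd=1
After 5 (forward): cur=S back=3 fwd=0
After 6 (back): cur=I back=2 fwd=1
After 7 (forward): cur=S back=3 fwd=0
After 8 (back): cur=I back=2 fwd=1
After 9 (back): cur=O back=1 fwd=2
After 10 (forward): cur=I back=2 fwd=1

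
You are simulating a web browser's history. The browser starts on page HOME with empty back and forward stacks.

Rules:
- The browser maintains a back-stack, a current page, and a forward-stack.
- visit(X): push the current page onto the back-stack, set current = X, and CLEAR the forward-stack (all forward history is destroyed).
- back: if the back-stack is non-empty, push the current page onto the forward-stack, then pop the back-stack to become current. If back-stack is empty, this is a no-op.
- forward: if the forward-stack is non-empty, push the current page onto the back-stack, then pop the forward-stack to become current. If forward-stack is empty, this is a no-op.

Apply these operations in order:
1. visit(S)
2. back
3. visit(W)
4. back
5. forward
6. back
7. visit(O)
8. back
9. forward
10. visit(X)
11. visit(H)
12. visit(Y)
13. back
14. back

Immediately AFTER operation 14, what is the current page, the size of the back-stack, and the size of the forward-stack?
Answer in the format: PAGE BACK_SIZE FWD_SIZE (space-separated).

After 1 (visit(S)): cur=S back=1 fwd=0
After 2 (back): cur=HOME back=0 fwd=1
After 3 (visit(W)): cur=W back=1 fwd=0
After 4 (back): cur=HOME back=0 fwd=1
After 5 (forward): cur=W back=1 fwd=0
After 6 (back): cur=HOME back=0 fwd=1
After 7 (visit(O)): cur=O back=1 fwd=0
After 8 (back): cur=HOME back=0 fwd=1
After 9 (forward): cur=O back=1 fwd=0
After 10 (visit(X)): cur=X back=2 fwd=0
After 11 (visit(H)): cur=H back=3 fwd=0
After 12 (visit(Y)): cur=Y back=4 fwd=0
After 13 (back): cur=H back=3 fwd=1
After 14 (back): cur=X back=2 fwd=2

X 2 2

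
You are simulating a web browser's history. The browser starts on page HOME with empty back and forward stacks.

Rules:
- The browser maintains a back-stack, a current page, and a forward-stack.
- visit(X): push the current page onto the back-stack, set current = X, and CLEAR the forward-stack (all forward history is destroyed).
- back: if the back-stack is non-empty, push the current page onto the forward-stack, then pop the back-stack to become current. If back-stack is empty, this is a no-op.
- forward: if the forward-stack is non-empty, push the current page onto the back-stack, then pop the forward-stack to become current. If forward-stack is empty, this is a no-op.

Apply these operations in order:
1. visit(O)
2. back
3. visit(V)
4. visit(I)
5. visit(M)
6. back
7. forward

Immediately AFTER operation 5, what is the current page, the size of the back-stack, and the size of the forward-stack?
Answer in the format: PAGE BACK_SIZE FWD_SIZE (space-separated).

After 1 (visit(O)): cur=O back=1 fwd=0
After 2 (back): cur=HOME back=0 fwd=1
After 3 (visit(V)): cur=V back=1 fwd=0
After 4 (visit(I)): cur=I back=2 fwd=0
After 5 (visit(M)): cur=M back=3 fwd=0

M 3 0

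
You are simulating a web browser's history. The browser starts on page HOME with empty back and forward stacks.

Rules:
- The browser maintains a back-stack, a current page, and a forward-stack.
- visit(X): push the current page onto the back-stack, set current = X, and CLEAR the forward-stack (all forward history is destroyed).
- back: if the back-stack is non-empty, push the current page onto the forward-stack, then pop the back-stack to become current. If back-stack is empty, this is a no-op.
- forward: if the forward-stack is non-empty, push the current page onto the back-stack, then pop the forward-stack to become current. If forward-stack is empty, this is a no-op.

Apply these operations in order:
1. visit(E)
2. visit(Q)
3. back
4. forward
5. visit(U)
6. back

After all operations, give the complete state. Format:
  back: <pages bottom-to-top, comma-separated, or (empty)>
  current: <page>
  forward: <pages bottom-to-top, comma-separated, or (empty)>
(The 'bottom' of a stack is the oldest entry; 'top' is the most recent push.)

After 1 (visit(E)): cur=E back=1 fwd=0
After 2 (visit(Q)): cur=Q back=2 fwd=0
After 3 (back): cur=E back=1 fwd=1
After 4 (forward): cur=Q back=2 fwd=0
After 5 (visit(U)): cur=U back=3 fwd=0
After 6 (back): cur=Q back=2 fwd=1

Answer: back: HOME,E
current: Q
forward: U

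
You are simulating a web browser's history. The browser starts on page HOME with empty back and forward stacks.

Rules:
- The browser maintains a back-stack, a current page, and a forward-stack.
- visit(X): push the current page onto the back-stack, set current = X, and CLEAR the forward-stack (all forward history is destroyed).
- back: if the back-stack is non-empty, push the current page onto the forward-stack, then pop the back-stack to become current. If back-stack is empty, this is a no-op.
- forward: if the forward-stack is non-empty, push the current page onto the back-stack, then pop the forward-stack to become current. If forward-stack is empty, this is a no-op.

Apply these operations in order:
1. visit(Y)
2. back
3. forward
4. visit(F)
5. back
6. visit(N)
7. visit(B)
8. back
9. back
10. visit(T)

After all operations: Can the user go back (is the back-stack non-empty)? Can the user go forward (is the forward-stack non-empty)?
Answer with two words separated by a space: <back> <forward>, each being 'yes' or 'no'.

After 1 (visit(Y)): cur=Y back=1 fwd=0
After 2 (back): cur=HOME back=0 fwd=1
After 3 (forward): cur=Y back=1 fwd=0
After 4 (visit(F)): cur=F back=2 fwd=0
After 5 (back): cur=Y back=1 fwd=1
After 6 (visit(N)): cur=N back=2 fwd=0
After 7 (visit(B)): cur=B back=3 fwd=0
After 8 (back): cur=N back=2 fwd=1
After 9 (back): cur=Y back=1 fwd=2
After 10 (visit(T)): cur=T back=2 fwd=0

Answer: yes no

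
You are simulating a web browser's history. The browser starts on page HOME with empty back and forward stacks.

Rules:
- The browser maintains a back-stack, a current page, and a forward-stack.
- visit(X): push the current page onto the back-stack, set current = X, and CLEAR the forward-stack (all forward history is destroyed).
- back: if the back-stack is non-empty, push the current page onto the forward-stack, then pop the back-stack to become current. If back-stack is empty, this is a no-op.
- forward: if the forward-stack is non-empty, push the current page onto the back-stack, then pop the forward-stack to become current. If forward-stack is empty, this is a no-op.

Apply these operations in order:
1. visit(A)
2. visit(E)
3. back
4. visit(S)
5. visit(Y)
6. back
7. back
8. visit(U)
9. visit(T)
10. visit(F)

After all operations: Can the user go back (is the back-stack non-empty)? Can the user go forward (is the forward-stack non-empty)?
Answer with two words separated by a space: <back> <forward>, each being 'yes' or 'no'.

After 1 (visit(A)): cur=A back=1 fwd=0
After 2 (visit(E)): cur=E back=2 fwd=0
After 3 (back): cur=A back=1 fwd=1
After 4 (visit(S)): cur=S back=2 fwd=0
After 5 (visit(Y)): cur=Y back=3 fwd=0
After 6 (back): cur=S back=2 fwd=1
After 7 (back): cur=A back=1 fwd=2
After 8 (visit(U)): cur=U back=2 fwd=0
After 9 (visit(T)): cur=T back=3 fwd=0
After 10 (visit(F)): cur=F back=4 fwd=0

Answer: yes no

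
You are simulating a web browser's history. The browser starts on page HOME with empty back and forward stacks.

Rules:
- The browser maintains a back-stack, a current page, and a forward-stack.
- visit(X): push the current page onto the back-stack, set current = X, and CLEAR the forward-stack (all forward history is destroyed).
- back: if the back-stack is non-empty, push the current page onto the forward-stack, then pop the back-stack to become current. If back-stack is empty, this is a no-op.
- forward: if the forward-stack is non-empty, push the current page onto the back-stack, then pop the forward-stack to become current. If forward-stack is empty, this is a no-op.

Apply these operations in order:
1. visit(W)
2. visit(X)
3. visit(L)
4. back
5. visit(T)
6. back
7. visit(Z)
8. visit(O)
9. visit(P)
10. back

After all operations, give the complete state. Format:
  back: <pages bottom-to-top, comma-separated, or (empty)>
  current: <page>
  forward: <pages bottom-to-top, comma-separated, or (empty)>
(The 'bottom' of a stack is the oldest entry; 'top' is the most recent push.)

Answer: back: HOME,W,X,Z
current: O
forward: P

Derivation:
After 1 (visit(W)): cur=W back=1 fwd=0
After 2 (visit(X)): cur=X back=2 fwd=0
After 3 (visit(L)): cur=L back=3 fwd=0
After 4 (back): cur=X back=2 fwd=1
After 5 (visit(T)): cur=T back=3 fwd=0
After 6 (back): cur=X back=2 fwd=1
After 7 (visit(Z)): cur=Z back=3 fwd=0
After 8 (visit(O)): cur=O back=4 fwd=0
After 9 (visit(P)): cur=P back=5 fwd=0
After 10 (back): cur=O back=4 fwd=1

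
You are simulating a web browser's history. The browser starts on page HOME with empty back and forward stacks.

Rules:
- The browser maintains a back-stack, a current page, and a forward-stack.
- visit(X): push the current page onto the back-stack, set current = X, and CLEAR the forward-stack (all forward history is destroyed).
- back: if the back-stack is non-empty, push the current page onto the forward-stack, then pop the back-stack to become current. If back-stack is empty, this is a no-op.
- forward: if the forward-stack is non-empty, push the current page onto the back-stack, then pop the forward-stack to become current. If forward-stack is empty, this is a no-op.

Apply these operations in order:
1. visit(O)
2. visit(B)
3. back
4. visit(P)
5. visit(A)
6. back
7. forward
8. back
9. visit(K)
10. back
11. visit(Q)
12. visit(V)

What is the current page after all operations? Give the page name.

After 1 (visit(O)): cur=O back=1 fwd=0
After 2 (visit(B)): cur=B back=2 fwd=0
After 3 (back): cur=O back=1 fwd=1
After 4 (visit(P)): cur=P back=2 fwd=0
After 5 (visit(A)): cur=A back=3 fwd=0
After 6 (back): cur=P back=2 fwd=1
After 7 (forward): cur=A back=3 fwd=0
After 8 (back): cur=P back=2 fwd=1
After 9 (visit(K)): cur=K back=3 fwd=0
After 10 (back): cur=P back=2 fwd=1
After 11 (visit(Q)): cur=Q back=3 fwd=0
After 12 (visit(V)): cur=V back=4 fwd=0

Answer: V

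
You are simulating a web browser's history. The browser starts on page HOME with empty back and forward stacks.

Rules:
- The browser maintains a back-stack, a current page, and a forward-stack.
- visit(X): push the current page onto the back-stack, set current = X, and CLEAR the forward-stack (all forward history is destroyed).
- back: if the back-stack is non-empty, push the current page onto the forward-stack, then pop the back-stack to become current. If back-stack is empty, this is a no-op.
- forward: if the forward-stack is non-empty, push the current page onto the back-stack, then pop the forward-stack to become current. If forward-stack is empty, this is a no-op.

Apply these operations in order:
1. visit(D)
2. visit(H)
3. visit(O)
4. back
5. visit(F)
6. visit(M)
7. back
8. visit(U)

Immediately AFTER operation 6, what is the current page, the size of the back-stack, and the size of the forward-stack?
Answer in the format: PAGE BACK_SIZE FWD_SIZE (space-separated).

After 1 (visit(D)): cur=D back=1 fwd=0
After 2 (visit(H)): cur=H back=2 fwd=0
After 3 (visit(O)): cur=O back=3 fwd=0
After 4 (back): cur=H back=2 fwd=1
After 5 (visit(F)): cur=F back=3 fwd=0
After 6 (visit(M)): cur=M back=4 fwd=0

M 4 0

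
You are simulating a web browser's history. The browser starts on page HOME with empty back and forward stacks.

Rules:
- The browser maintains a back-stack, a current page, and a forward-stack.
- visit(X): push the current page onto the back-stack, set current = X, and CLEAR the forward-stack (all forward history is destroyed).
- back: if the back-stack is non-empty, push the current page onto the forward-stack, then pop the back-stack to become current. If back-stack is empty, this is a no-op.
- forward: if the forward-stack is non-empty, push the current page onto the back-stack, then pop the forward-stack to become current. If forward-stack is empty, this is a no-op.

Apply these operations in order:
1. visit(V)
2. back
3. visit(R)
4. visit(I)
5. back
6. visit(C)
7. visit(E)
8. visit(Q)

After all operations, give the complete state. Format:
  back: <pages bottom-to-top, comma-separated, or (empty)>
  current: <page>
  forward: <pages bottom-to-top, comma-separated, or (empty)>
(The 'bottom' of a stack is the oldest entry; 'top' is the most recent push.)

Answer: back: HOME,R,C,E
current: Q
forward: (empty)

Derivation:
After 1 (visit(V)): cur=V back=1 fwd=0
After 2 (back): cur=HOME back=0 fwd=1
After 3 (visit(R)): cur=R back=1 fwd=0
After 4 (visit(I)): cur=I back=2 fwd=0
After 5 (back): cur=R back=1 fwd=1
After 6 (visit(C)): cur=C back=2 fwd=0
After 7 (visit(E)): cur=E back=3 fwd=0
After 8 (visit(Q)): cur=Q back=4 fwd=0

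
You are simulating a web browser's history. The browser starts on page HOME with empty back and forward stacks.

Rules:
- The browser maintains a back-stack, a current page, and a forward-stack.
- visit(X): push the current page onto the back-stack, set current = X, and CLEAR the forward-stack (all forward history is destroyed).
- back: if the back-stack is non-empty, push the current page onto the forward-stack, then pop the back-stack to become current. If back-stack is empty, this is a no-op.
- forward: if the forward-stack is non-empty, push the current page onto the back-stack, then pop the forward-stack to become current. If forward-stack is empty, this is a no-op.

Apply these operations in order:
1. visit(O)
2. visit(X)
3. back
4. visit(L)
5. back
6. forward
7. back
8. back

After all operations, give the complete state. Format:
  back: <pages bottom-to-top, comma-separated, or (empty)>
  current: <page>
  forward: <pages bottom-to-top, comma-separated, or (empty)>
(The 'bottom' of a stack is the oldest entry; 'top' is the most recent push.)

After 1 (visit(O)): cur=O back=1 fwd=0
After 2 (visit(X)): cur=X back=2 fwd=0
After 3 (back): cur=O back=1 fwd=1
After 4 (visit(L)): cur=L back=2 fwd=0
After 5 (back): cur=O back=1 fwd=1
After 6 (forward): cur=L back=2 fwd=0
After 7 (back): cur=O back=1 fwd=1
After 8 (back): cur=HOME back=0 fwd=2

Answer: back: (empty)
current: HOME
forward: L,O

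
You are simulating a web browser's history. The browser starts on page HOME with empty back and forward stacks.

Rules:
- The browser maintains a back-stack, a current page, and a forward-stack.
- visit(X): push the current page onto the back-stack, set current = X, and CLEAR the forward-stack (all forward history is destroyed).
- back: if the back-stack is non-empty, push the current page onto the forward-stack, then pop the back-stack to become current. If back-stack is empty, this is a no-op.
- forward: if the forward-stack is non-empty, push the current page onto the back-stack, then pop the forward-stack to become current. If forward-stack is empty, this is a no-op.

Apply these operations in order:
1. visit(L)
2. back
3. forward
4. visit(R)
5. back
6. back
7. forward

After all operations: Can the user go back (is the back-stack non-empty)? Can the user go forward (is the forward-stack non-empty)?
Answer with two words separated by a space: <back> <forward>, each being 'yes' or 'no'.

Answer: yes yes

Derivation:
After 1 (visit(L)): cur=L back=1 fwd=0
After 2 (back): cur=HOME back=0 fwd=1
After 3 (forward): cur=L back=1 fwd=0
After 4 (visit(R)): cur=R back=2 fwd=0
After 5 (back): cur=L back=1 fwd=1
After 6 (back): cur=HOME back=0 fwd=2
After 7 (forward): cur=L back=1 fwd=1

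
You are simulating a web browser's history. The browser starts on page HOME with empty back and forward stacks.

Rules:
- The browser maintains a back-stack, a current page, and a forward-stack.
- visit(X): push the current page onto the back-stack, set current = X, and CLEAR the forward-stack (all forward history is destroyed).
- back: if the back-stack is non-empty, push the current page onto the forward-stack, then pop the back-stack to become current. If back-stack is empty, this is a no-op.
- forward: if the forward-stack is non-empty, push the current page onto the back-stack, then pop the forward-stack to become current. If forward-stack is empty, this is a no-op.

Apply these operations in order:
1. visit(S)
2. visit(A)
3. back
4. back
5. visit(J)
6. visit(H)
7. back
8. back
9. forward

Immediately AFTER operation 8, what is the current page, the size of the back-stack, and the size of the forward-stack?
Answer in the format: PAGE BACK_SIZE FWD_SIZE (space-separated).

After 1 (visit(S)): cur=S back=1 fwd=0
After 2 (visit(A)): cur=A back=2 fwd=0
After 3 (back): cur=S back=1 fwd=1
After 4 (back): cur=HOME back=0 fwd=2
After 5 (visit(J)): cur=J back=1 fwd=0
After 6 (visit(H)): cur=H back=2 fwd=0
After 7 (back): cur=J back=1 fwd=1
After 8 (back): cur=HOME back=0 fwd=2

HOME 0 2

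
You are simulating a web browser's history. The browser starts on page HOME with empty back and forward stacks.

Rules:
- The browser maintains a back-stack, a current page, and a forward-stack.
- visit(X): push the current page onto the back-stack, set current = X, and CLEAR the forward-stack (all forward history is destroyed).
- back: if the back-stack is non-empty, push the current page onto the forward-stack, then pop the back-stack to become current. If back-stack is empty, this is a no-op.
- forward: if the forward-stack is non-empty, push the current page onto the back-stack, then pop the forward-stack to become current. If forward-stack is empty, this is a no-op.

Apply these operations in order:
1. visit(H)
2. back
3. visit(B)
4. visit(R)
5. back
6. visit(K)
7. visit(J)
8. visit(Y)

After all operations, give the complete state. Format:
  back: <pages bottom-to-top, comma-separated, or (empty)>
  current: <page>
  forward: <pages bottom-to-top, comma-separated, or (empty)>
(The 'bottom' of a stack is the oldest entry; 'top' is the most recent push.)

Answer: back: HOME,B,K,J
current: Y
forward: (empty)

Derivation:
After 1 (visit(H)): cur=H back=1 fwd=0
After 2 (back): cur=HOME back=0 fwd=1
After 3 (visit(B)): cur=B back=1 fwd=0
After 4 (visit(R)): cur=R back=2 fwd=0
After 5 (back): cur=B back=1 fwd=1
After 6 (visit(K)): cur=K back=2 fwd=0
After 7 (visit(J)): cur=J back=3 fwd=0
After 8 (visit(Y)): cur=Y back=4 fwd=0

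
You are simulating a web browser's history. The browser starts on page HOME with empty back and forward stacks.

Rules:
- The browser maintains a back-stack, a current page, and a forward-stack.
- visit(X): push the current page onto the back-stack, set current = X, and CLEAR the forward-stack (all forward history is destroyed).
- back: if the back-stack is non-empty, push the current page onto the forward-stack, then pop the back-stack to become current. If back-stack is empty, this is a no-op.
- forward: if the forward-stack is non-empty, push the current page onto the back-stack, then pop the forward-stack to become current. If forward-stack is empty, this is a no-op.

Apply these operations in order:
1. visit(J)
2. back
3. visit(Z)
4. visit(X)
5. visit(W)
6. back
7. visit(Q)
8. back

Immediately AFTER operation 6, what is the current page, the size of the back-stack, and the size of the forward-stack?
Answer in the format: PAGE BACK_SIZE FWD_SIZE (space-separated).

After 1 (visit(J)): cur=J back=1 fwd=0
After 2 (back): cur=HOME back=0 fwd=1
After 3 (visit(Z)): cur=Z back=1 fwd=0
After 4 (visit(X)): cur=X back=2 fwd=0
After 5 (visit(W)): cur=W back=3 fwd=0
After 6 (back): cur=X back=2 fwd=1

X 2 1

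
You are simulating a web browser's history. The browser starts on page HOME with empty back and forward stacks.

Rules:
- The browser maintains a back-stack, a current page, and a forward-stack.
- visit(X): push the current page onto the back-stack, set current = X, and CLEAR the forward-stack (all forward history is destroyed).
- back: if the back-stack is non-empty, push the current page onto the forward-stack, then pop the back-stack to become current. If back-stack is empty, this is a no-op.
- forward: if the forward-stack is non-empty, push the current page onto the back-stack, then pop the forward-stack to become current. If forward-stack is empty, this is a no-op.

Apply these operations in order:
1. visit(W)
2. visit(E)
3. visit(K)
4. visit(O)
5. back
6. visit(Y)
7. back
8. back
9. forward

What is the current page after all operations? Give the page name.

Answer: K

Derivation:
After 1 (visit(W)): cur=W back=1 fwd=0
After 2 (visit(E)): cur=E back=2 fwd=0
After 3 (visit(K)): cur=K back=3 fwd=0
After 4 (visit(O)): cur=O back=4 fwd=0
After 5 (back): cur=K back=3 fwd=1
After 6 (visit(Y)): cur=Y back=4 fwd=0
After 7 (back): cur=K back=3 fwd=1
After 8 (back): cur=E back=2 fwd=2
After 9 (forward): cur=K back=3 fwd=1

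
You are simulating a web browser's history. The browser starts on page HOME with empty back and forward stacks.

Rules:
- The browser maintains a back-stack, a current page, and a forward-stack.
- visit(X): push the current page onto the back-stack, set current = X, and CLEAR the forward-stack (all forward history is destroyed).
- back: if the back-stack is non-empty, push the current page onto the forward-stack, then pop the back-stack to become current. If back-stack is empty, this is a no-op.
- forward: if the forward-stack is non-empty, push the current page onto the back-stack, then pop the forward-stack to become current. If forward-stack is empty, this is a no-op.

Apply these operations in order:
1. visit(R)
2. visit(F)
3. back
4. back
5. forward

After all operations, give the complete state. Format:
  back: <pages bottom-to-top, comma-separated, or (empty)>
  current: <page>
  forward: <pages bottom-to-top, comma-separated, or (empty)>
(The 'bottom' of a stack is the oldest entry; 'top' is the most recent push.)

Answer: back: HOME
current: R
forward: F

Derivation:
After 1 (visit(R)): cur=R back=1 fwd=0
After 2 (visit(F)): cur=F back=2 fwd=0
After 3 (back): cur=R back=1 fwd=1
After 4 (back): cur=HOME back=0 fwd=2
After 5 (forward): cur=R back=1 fwd=1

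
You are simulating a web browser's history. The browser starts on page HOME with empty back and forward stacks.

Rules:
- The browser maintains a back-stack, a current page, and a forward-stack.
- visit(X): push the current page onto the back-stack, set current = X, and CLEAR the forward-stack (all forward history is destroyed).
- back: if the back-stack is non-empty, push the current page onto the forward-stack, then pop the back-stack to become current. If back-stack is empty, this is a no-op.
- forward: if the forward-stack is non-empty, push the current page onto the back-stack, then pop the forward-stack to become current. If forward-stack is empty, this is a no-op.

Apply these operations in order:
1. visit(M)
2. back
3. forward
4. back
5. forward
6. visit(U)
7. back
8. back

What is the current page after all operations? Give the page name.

After 1 (visit(M)): cur=M back=1 fwd=0
After 2 (back): cur=HOME back=0 fwd=1
After 3 (forward): cur=M back=1 fwd=0
After 4 (back): cur=HOME back=0 fwd=1
After 5 (forward): cur=M back=1 fwd=0
After 6 (visit(U)): cur=U back=2 fwd=0
After 7 (back): cur=M back=1 fwd=1
After 8 (back): cur=HOME back=0 fwd=2

Answer: HOME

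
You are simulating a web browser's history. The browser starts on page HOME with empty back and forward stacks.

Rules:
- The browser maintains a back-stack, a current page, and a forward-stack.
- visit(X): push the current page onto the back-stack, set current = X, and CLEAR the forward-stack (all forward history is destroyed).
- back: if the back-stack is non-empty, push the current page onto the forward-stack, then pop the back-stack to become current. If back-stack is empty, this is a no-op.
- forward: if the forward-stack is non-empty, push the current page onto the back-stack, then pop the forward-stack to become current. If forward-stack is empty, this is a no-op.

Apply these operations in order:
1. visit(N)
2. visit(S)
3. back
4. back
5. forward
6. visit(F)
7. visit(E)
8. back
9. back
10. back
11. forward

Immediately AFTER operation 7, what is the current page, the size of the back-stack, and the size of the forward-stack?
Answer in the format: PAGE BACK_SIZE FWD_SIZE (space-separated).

After 1 (visit(N)): cur=N back=1 fwd=0
After 2 (visit(S)): cur=S back=2 fwd=0
After 3 (back): cur=N back=1 fwd=1
After 4 (back): cur=HOME back=0 fwd=2
After 5 (forward): cur=N back=1 fwd=1
After 6 (visit(F)): cur=F back=2 fwd=0
After 7 (visit(E)): cur=E back=3 fwd=0

E 3 0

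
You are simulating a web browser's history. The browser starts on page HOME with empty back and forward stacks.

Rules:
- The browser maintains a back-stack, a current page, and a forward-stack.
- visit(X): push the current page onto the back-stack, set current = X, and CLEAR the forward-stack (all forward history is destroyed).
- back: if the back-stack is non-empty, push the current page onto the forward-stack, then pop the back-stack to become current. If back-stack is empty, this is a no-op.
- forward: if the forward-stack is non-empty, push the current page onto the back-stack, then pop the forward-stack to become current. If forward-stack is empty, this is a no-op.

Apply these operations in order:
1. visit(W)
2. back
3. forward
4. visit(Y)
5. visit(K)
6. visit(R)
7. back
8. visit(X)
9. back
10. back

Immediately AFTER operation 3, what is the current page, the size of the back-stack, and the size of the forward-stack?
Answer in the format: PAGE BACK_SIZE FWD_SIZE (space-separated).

After 1 (visit(W)): cur=W back=1 fwd=0
After 2 (back): cur=HOME back=0 fwd=1
After 3 (forward): cur=W back=1 fwd=0

W 1 0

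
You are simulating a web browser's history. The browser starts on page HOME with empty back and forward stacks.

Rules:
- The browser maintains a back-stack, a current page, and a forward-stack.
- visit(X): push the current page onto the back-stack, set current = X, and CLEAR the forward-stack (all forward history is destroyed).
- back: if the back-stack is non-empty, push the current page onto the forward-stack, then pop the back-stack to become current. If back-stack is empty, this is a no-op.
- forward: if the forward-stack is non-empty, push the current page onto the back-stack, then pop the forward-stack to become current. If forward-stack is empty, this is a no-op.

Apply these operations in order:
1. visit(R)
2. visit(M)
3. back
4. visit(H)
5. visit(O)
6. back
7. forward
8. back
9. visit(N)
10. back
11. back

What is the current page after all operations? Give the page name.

Answer: R

Derivation:
After 1 (visit(R)): cur=R back=1 fwd=0
After 2 (visit(M)): cur=M back=2 fwd=0
After 3 (back): cur=R back=1 fwd=1
After 4 (visit(H)): cur=H back=2 fwd=0
After 5 (visit(O)): cur=O back=3 fwd=0
After 6 (back): cur=H back=2 fwd=1
After 7 (forward): cur=O back=3 fwd=0
After 8 (back): cur=H back=2 fwd=1
After 9 (visit(N)): cur=N back=3 fwd=0
After 10 (back): cur=H back=2 fwd=1
After 11 (back): cur=R back=1 fwd=2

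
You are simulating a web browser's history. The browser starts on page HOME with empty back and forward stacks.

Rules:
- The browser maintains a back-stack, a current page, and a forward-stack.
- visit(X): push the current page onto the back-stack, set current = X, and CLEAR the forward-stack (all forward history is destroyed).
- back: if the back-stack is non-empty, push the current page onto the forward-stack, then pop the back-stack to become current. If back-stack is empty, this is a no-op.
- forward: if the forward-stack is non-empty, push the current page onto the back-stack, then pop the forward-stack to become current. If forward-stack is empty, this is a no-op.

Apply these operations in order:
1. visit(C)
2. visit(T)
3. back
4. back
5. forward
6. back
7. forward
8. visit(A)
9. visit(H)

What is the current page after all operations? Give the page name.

Answer: H

Derivation:
After 1 (visit(C)): cur=C back=1 fwd=0
After 2 (visit(T)): cur=T back=2 fwd=0
After 3 (back): cur=C back=1 fwd=1
After 4 (back): cur=HOME back=0 fwd=2
After 5 (forward): cur=C back=1 fwd=1
After 6 (back): cur=HOME back=0 fwd=2
After 7 (forward): cur=C back=1 fwd=1
After 8 (visit(A)): cur=A back=2 fwd=0
After 9 (visit(H)): cur=H back=3 fwd=0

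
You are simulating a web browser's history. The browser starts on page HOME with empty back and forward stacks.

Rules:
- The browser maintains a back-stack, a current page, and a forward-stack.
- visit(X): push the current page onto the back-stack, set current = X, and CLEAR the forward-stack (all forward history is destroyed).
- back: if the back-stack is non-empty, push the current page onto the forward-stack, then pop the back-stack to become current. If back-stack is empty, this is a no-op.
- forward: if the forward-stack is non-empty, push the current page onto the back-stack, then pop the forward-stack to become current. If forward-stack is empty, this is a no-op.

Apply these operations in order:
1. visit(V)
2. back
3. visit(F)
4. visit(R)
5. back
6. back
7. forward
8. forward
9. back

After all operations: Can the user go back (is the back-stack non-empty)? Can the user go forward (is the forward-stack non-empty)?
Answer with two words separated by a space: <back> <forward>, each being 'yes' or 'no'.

After 1 (visit(V)): cur=V back=1 fwd=0
After 2 (back): cur=HOME back=0 fwd=1
After 3 (visit(F)): cur=F back=1 fwd=0
After 4 (visit(R)): cur=R back=2 fwd=0
After 5 (back): cur=F back=1 fwd=1
After 6 (back): cur=HOME back=0 fwd=2
After 7 (forward): cur=F back=1 fwd=1
After 8 (forward): cur=R back=2 fwd=0
After 9 (back): cur=F back=1 fwd=1

Answer: yes yes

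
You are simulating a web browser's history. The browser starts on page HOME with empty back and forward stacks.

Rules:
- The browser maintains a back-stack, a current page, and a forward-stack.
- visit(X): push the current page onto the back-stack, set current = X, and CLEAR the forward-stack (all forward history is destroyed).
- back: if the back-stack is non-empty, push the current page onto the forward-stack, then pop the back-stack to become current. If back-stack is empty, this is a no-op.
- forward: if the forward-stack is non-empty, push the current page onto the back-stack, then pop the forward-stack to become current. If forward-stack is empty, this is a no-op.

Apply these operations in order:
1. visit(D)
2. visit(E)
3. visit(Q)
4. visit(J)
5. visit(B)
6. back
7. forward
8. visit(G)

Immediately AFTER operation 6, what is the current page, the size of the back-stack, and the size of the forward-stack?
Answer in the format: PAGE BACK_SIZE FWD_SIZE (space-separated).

After 1 (visit(D)): cur=D back=1 fwd=0
After 2 (visit(E)): cur=E back=2 fwd=0
After 3 (visit(Q)): cur=Q back=3 fwd=0
After 4 (visit(J)): cur=J back=4 fwd=0
After 5 (visit(B)): cur=B back=5 fwd=0
After 6 (back): cur=J back=4 fwd=1

J 4 1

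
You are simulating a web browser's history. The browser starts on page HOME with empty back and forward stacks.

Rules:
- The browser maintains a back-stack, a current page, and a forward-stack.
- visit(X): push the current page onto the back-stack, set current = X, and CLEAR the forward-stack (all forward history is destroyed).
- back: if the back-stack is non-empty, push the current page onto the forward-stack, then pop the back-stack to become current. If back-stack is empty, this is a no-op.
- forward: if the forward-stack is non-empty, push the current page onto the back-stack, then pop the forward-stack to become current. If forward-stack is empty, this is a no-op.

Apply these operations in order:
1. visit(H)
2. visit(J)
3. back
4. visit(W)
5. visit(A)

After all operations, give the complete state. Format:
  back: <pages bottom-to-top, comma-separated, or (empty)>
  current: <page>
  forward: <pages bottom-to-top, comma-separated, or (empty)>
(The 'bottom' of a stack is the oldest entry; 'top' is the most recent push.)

After 1 (visit(H)): cur=H back=1 fwd=0
After 2 (visit(J)): cur=J back=2 fwd=0
After 3 (back): cur=H back=1 fwd=1
After 4 (visit(W)): cur=W back=2 fwd=0
After 5 (visit(A)): cur=A back=3 fwd=0

Answer: back: HOME,H,W
current: A
forward: (empty)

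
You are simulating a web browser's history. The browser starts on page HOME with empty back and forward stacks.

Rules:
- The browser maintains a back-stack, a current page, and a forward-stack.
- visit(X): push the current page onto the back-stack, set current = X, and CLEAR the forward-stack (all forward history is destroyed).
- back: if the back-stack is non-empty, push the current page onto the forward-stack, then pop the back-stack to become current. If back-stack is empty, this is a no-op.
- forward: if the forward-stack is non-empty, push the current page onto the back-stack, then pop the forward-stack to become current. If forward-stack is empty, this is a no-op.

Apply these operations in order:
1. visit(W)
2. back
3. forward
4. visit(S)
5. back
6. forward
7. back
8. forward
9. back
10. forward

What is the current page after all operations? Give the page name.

After 1 (visit(W)): cur=W back=1 fwd=0
After 2 (back): cur=HOME back=0 fwd=1
After 3 (forward): cur=W back=1 fwd=0
After 4 (visit(S)): cur=S back=2 fwd=0
After 5 (back): cur=W back=1 fwd=1
After 6 (forward): cur=S back=2 fwd=0
After 7 (back): cur=W back=1 fwd=1
After 8 (forward): cur=S back=2 fwd=0
After 9 (back): cur=W back=1 fwd=1
After 10 (forward): cur=S back=2 fwd=0

Answer: S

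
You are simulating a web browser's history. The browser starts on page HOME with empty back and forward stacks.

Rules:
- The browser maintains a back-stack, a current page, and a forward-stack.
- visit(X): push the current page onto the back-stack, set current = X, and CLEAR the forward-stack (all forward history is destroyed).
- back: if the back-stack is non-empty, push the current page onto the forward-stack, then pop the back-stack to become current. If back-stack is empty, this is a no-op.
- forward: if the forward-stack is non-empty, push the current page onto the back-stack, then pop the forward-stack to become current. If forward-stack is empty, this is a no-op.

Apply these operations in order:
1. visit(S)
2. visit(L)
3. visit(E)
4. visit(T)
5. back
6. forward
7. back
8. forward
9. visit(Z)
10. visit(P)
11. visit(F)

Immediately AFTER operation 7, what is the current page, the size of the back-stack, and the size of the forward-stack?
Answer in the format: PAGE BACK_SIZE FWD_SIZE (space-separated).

After 1 (visit(S)): cur=S back=1 fwd=0
After 2 (visit(L)): cur=L back=2 fwd=0
After 3 (visit(E)): cur=E back=3 fwd=0
After 4 (visit(T)): cur=T back=4 fwd=0
After 5 (back): cur=E back=3 fwd=1
After 6 (forward): cur=T back=4 fwd=0
After 7 (back): cur=E back=3 fwd=1

E 3 1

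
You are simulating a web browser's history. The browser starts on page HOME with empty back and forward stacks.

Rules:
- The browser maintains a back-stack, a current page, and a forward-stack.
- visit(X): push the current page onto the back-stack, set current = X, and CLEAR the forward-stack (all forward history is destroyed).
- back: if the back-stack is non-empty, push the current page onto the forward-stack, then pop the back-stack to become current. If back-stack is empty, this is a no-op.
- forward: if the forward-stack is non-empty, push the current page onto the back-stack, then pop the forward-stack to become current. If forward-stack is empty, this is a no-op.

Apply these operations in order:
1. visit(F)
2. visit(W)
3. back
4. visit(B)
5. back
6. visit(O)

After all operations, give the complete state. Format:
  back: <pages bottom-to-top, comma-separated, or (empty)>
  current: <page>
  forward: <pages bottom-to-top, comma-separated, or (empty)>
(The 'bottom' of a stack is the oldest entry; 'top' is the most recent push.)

After 1 (visit(F)): cur=F back=1 fwd=0
After 2 (visit(W)): cur=W back=2 fwd=0
After 3 (back): cur=F back=1 fwd=1
After 4 (visit(B)): cur=B back=2 fwd=0
After 5 (back): cur=F back=1 fwd=1
After 6 (visit(O)): cur=O back=2 fwd=0

Answer: back: HOME,F
current: O
forward: (empty)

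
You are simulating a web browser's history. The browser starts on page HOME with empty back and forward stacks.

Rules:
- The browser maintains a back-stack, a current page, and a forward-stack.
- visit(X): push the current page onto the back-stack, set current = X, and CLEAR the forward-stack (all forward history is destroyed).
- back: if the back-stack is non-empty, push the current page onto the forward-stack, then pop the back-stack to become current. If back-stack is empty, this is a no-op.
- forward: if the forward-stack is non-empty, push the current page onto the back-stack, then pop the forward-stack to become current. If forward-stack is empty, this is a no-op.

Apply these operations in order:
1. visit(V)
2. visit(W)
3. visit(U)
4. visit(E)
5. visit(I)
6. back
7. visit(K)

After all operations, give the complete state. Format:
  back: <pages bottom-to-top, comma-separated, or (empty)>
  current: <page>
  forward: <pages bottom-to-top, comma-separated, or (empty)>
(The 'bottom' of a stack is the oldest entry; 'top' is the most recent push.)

Answer: back: HOME,V,W,U,E
current: K
forward: (empty)

Derivation:
After 1 (visit(V)): cur=V back=1 fwd=0
After 2 (visit(W)): cur=W back=2 fwd=0
After 3 (visit(U)): cur=U back=3 fwd=0
After 4 (visit(E)): cur=E back=4 fwd=0
After 5 (visit(I)): cur=I back=5 fwd=0
After 6 (back): cur=E back=4 fwd=1
After 7 (visit(K)): cur=K back=5 fwd=0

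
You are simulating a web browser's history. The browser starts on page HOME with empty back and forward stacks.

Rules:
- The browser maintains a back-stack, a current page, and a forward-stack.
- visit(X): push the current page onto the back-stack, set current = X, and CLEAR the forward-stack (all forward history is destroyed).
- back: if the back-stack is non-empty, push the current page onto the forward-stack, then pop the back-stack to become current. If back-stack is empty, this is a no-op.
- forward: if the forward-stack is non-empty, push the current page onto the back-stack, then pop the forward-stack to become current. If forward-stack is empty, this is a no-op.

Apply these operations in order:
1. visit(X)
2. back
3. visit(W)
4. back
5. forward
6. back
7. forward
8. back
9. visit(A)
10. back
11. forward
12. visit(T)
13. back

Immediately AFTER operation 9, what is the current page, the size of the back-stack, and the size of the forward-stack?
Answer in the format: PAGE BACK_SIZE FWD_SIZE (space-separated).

After 1 (visit(X)): cur=X back=1 fwd=0
After 2 (back): cur=HOME back=0 fwd=1
After 3 (visit(W)): cur=W back=1 fwd=0
After 4 (back): cur=HOME back=0 fwd=1
After 5 (forward): cur=W back=1 fwd=0
After 6 (back): cur=HOME back=0 fwd=1
After 7 (forward): cur=W back=1 fwd=0
After 8 (back): cur=HOME back=0 fwd=1
After 9 (visit(A)): cur=A back=1 fwd=0

A 1 0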